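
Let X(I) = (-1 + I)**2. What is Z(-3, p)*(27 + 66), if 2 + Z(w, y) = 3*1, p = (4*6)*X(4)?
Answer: 93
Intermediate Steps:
p = 216 (p = (4*6)*(-1 + 4)**2 = 24*3**2 = 24*9 = 216)
Z(w, y) = 1 (Z(w, y) = -2 + 3*1 = -2 + 3 = 1)
Z(-3, p)*(27 + 66) = 1*(27 + 66) = 1*93 = 93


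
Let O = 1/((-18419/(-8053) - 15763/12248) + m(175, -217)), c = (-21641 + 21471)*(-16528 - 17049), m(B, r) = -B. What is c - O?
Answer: 97963061085284574/17162143727 ≈ 5.7081e+6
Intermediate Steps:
c = 5708090 (c = -170*(-33577) = 5708090)
O = -98633144/17162143727 (O = 1/((-18419/(-8053) - 15763/12248) - 1*175) = 1/((-18419*(-1/8053) - 15763*1/12248) - 175) = 1/((18419/8053 - 15763/12248) - 175) = 1/(98656473/98633144 - 175) = 1/(-17162143727/98633144) = -98633144/17162143727 ≈ -0.0057471)
c - O = 5708090 - 1*(-98633144/17162143727) = 5708090 + 98633144/17162143727 = 97963061085284574/17162143727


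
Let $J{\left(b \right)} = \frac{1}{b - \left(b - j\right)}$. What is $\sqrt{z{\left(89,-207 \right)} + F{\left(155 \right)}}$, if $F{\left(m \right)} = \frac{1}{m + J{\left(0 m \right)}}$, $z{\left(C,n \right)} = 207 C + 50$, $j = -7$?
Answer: $\frac{9 \sqrt{66996349}}{542} \approx 135.92$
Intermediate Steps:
$z{\left(C,n \right)} = 50 + 207 C$
$J{\left(b \right)} = - \frac{1}{7}$ ($J{\left(b \right)} = \frac{1}{b - \left(7 + b\right)} = \frac{1}{-7} = - \frac{1}{7}$)
$F{\left(m \right)} = \frac{1}{- \frac{1}{7} + m}$ ($F{\left(m \right)} = \frac{1}{m - \frac{1}{7}} = \frac{1}{- \frac{1}{7} + m}$)
$\sqrt{z{\left(89,-207 \right)} + F{\left(155 \right)}} = \sqrt{\left(50 + 207 \cdot 89\right) + \frac{7}{-1 + 7 \cdot 155}} = \sqrt{\left(50 + 18423\right) + \frac{7}{-1 + 1085}} = \sqrt{18473 + \frac{7}{1084}} = \sqrt{\frac{20024739}{1084}} = \frac{9 \sqrt{66996349}}{542}$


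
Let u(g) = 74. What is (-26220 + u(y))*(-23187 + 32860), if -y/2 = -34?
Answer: -252910258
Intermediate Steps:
y = 68 (y = -2*(-34) = 68)
(-26220 + u(y))*(-23187 + 32860) = (-26220 + 74)*(-23187 + 32860) = -26146*9673 = -252910258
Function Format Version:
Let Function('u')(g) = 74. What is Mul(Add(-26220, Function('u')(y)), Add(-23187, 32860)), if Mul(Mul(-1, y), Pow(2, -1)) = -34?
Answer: -252910258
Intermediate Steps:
y = 68 (y = Mul(-2, -34) = 68)
Mul(Add(-26220, Function('u')(y)), Add(-23187, 32860)) = Mul(Add(-26220, 74), Add(-23187, 32860)) = Mul(-26146, 9673) = -252910258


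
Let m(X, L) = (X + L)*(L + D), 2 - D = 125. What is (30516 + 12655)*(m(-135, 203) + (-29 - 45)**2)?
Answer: 471254636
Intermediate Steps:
D = -123 (D = 2 - 1*125 = 2 - 125 = -123)
m(X, L) = (-123 + L)*(L + X) (m(X, L) = (X + L)*(L - 123) = (L + X)*(-123 + L) = (-123 + L)*(L + X))
(30516 + 12655)*(m(-135, 203) + (-29 - 45)**2) = (30516 + 12655)*((203**2 - 123*203 - 123*(-135) + 203*(-135)) + (-29 - 45)**2) = 43171*((41209 - 24969 + 16605 - 27405) + (-74)**2) = 43171*(5440 + 5476) = 43171*10916 = 471254636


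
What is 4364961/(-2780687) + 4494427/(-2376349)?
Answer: -22870265438738/6607882771763 ≈ -3.4611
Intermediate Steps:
4364961/(-2780687) + 4494427/(-2376349) = 4364961*(-1/2780687) + 4494427*(-1/2376349) = -4364961/2780687 - 4494427/2376349 = -22870265438738/6607882771763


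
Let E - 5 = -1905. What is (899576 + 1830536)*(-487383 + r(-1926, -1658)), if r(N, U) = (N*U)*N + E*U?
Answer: -16783768644049792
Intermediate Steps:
E = -1900 (E = 5 - 1905 = -1900)
r(N, U) = -1900*U + U*N² (r(N, U) = (N*U)*N - 1900*U = U*N² - 1900*U = -1900*U + U*N²)
(899576 + 1830536)*(-487383 + r(-1926, -1658)) = (899576 + 1830536)*(-487383 - 1658*(-1900 + (-1926)²)) = 2730112*(-487383 - 1658*(-1900 + 3709476)) = 2730112*(-487383 - 1658*3707576) = 2730112*(-487383 - 6147161008) = 2730112*(-6147648391) = -16783768644049792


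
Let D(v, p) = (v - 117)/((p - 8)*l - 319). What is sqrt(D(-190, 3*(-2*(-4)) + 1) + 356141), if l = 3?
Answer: sqrt(6394888365)/134 ≈ 596.78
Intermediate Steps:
D(v, p) = (-117 + v)/(-343 + 3*p) (D(v, p) = (v - 117)/((p - 8)*3 - 319) = (-117 + v)/((-8 + p)*3 - 319) = (-117 + v)/((-24 + 3*p) - 319) = (-117 + v)/(-343 + 3*p))
sqrt(D(-190, 3*(-2*(-4)) + 1) + 356141) = sqrt((-117 - 190)/(-343 + 3*(3*(-2*(-4)) + 1)) + 356141) = sqrt(-307/(-343 + 3*(3*8 + 1)) + 356141) = sqrt(-307/(-343 + 3*(24 + 1)) + 356141) = sqrt(-307/(-343 + 3*25) + 356141) = sqrt(-307/(-343 + 75) + 356141) = sqrt(-307/(-268) + 356141) = sqrt(-1/268*(-307) + 356141) = sqrt(307/268 + 356141) = sqrt(95446095/268) = sqrt(6394888365)/134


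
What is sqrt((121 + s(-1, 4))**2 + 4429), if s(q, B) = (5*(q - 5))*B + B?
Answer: sqrt(4454) ≈ 66.738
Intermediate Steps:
s(q, B) = B + B*(-25 + 5*q) (s(q, B) = (5*(-5 + q))*B + B = (-25 + 5*q)*B + B = B*(-25 + 5*q) + B = B + B*(-25 + 5*q))
sqrt((121 + s(-1, 4))**2 + 4429) = sqrt((121 + 4*(-24 + 5*(-1)))**2 + 4429) = sqrt((121 + 4*(-24 - 5))**2 + 4429) = sqrt((121 + 4*(-29))**2 + 4429) = sqrt((121 - 116)**2 + 4429) = sqrt(5**2 + 4429) = sqrt(25 + 4429) = sqrt(4454)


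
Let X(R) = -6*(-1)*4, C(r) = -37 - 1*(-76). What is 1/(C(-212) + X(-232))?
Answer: 1/63 ≈ 0.015873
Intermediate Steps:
C(r) = 39 (C(r) = -37 + 76 = 39)
X(R) = 24 (X(R) = 6*4 = 24)
1/(C(-212) + X(-232)) = 1/(39 + 24) = 1/63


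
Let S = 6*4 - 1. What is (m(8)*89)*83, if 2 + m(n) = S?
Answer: 155127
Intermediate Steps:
S = 23 (S = 24 - 1 = 23)
m(n) = 21 (m(n) = -2 + 23 = 21)
(m(8)*89)*83 = (21*89)*83 = 1869*83 = 155127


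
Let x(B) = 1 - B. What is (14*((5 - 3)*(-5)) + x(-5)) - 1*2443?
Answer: -2577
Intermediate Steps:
(14*((5 - 3)*(-5)) + x(-5)) - 1*2443 = (14*((5 - 3)*(-5)) + (1 - 1*(-5))) - 1*2443 = (14*(2*(-5)) + (1 + 5)) - 2443 = (14*(-10) + 6) - 2443 = (-140 + 6) - 2443 = -134 - 2443 = -2577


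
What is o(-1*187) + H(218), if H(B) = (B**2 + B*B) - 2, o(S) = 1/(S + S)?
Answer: 35547203/374 ≈ 95046.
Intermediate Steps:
o(S) = 1/(2*S)
H(B) = -2 + 2*B**2 (H(B) = (B**2 + B**2) - 2 = 2*B**2 - 2 = -2 + 2*B**2)
o(-1*187) + H(218) = 1/(2*((-1*187))) + (-2 + 2*218**2) = (1/2)/(-187) + (-2 + 2*47524) = (1/2)*(-1/187) + (-2 + 95048) = -1/374 + 95046 = 35547203/374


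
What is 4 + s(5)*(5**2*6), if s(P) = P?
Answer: 754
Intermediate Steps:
4 + s(5)*(5**2*6) = 4 + 5*(5**2*6) = 4 + 5*(25*6) = 4 + 5*150 = 4 + 750 = 754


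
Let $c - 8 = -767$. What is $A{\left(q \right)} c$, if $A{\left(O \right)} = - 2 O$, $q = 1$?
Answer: $1518$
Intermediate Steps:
$c = -759$ ($c = 8 - 767 = -759$)
$A{\left(q \right)} c = \left(-2\right) 1 \left(-759\right) = \left(-2\right) \left(-759\right) = 1518$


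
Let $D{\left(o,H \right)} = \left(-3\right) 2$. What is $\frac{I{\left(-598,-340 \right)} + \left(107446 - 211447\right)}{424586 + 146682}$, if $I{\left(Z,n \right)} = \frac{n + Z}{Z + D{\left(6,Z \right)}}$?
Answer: $- \frac{31407833}{172522936} \approx -0.18205$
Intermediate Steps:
$D{\left(o,H \right)} = -6$
$I{\left(Z,n \right)} = \frac{Z + n}{-6 + Z}$ ($I{\left(Z,n \right)} = \frac{n + Z}{Z - 6} = \frac{Z + n}{-6 + Z}$)
$\frac{I{\left(-598,-340 \right)} + \left(107446 - 211447\right)}{424586 + 146682} = \frac{\frac{-598 - 340}{-6 - 598} + \left(107446 - 211447\right)}{424586 + 146682} = \frac{\frac{1}{-604} \left(-938\right) - 104001}{571268} = \left(\left(- \frac{1}{604}\right) \left(-938\right) - 104001\right) \frac{1}{571268} = \left(\frac{469}{302} - 104001\right) \frac{1}{571268} = \left(- \frac{31407833}{302}\right) \frac{1}{571268} = - \frac{31407833}{172522936}$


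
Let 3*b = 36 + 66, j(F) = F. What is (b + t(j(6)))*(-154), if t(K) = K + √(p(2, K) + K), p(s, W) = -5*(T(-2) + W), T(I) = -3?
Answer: -6160 - 462*I ≈ -6160.0 - 462.0*I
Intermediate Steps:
p(s, W) = 15 - 5*W (p(s, W) = -5*(-3 + W) = 15 - 5*W)
b = 34 (b = (36 + 66)/3 = (⅓)*102 = 34)
t(K) = K + √(15 - 4*K) (t(K) = K + √((15 - 5*K) + K) = K + √(15 - 4*K))
(b + t(j(6)))*(-154) = (34 + (6 + √(15 - 4*6)))*(-154) = (34 + (6 + √(15 - 24)))*(-154) = (34 + (6 + √(-9)))*(-154) = (34 + (6 + 3*I))*(-154) = (40 + 3*I)*(-154) = -6160 - 462*I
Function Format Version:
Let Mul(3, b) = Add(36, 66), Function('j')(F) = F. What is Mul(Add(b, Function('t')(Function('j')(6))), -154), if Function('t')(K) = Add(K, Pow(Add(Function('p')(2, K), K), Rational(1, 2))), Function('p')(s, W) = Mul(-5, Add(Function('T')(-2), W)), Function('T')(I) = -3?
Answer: Add(-6160, Mul(-462, I)) ≈ Add(-6160.0, Mul(-462.00, I))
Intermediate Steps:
Function('p')(s, W) = Add(15, Mul(-5, W)) (Function('p')(s, W) = Mul(-5, Add(-3, W)) = Add(15, Mul(-5, W)))
b = 34 (b = Mul(Rational(1, 3), Add(36, 66)) = Mul(Rational(1, 3), 102) = 34)
Function('t')(K) = Add(K, Pow(Add(15, Mul(-4, K)), Rational(1, 2))) (Function('t')(K) = Add(K, Pow(Add(Add(15, Mul(-5, K)), K), Rational(1, 2))) = Add(K, Pow(Add(15, Mul(-4, K)), Rational(1, 2))))
Mul(Add(b, Function('t')(Function('j')(6))), -154) = Mul(Add(34, Add(6, Pow(Add(15, Mul(-4, 6)), Rational(1, 2)))), -154) = Mul(Add(34, Add(6, Pow(Add(15, -24), Rational(1, 2)))), -154) = Mul(Add(34, Add(6, Pow(-9, Rational(1, 2)))), -154) = Mul(Add(34, Add(6, Mul(3, I))), -154) = Mul(Add(40, Mul(3, I)), -154) = Add(-6160, Mul(-462, I))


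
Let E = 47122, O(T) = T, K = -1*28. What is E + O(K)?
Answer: 47094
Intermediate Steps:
K = -28
E + O(K) = 47122 - 28 = 47094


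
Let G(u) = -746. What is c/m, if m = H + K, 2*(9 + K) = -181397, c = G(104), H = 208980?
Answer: -1492/236545 ≈ -0.0063075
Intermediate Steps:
c = -746
K = -181415/2 (K = -9 + (1/2)*(-181397) = -9 - 181397/2 = -181415/2 ≈ -90708.)
m = 236545/2 (m = 208980 - 181415/2 = 236545/2 ≈ 1.1827e+5)
c/m = -746/236545/2 = -746*2/236545 = -1492/236545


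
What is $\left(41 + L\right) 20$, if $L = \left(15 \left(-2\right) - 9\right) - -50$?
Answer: $1040$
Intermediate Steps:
$L = 11$ ($L = \left(-30 - 9\right) + 50 = -39 + 50 = 11$)
$\left(41 + L\right) 20 = \left(41 + 11\right) 20 = 52 \cdot 20 = 1040$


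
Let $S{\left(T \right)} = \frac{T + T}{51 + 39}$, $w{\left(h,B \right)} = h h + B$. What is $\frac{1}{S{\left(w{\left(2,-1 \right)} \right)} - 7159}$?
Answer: $- \frac{15}{107384} \approx -0.00013969$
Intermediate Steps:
$w{\left(h,B \right)} = B + h^{2}$ ($w{\left(h,B \right)} = h^{2} + B = B + h^{2}$)
$S{\left(T \right)} = \frac{T}{45}$ ($S{\left(T \right)} = \frac{2 T}{90} = 2 T \frac{1}{90} = \frac{T}{45}$)
$\frac{1}{S{\left(w{\left(2,-1 \right)} \right)} - 7159} = \frac{1}{\frac{-1 + 2^{2}}{45} - 7159} = \frac{1}{\frac{-1 + 4}{45} - 7159} = \frac{1}{\frac{1}{45} \cdot 3 - 7159} = \frac{1}{\frac{1}{15} - 7159} = \frac{1}{- \frac{107384}{15}} = - \frac{15}{107384}$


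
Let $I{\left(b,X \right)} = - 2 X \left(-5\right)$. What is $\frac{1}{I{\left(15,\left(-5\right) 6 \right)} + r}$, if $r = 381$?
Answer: $\frac{1}{81} \approx 0.012346$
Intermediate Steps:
$I{\left(b,X \right)} = 10 X$
$\frac{1}{I{\left(15,\left(-5\right) 6 \right)} + r} = \frac{1}{10 \left(\left(-5\right) 6\right) + 381} = \frac{1}{10 \left(-30\right) + 381} = \frac{1}{-300 + 381} = \frac{1}{81}$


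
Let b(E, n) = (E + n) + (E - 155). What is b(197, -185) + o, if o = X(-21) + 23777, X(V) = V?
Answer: 23810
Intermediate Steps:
b(E, n) = -155 + n + 2*E (b(E, n) = (E + n) + (-155 + E) = -155 + n + 2*E)
o = 23756 (o = -21 + 23777 = 23756)
b(197, -185) + o = (-155 - 185 + 2*197) + 23756 = (-155 - 185 + 394) + 23756 = 54 + 23756 = 23810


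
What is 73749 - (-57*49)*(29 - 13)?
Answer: 118437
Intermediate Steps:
73749 - (-57*49)*(29 - 13) = 73749 - (-2793)*16 = 73749 - 1*(-44688) = 73749 + 44688 = 118437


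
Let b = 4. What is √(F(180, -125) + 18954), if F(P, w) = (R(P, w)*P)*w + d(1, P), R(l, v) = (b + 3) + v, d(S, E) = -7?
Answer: √2673947 ≈ 1635.2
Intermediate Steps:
R(l, v) = 7 + v (R(l, v) = (4 + 3) + v = 7 + v)
F(P, w) = -7 + P*w*(7 + w) (F(P, w) = ((7 + w)*P)*w - 7 = (P*(7 + w))*w - 7 = P*w*(7 + w) - 7 = -7 + P*w*(7 + w))
√(F(180, -125) + 18954) = √((-7 + 180*(-125)*(7 - 125)) + 18954) = √((-7 + 180*(-125)*(-118)) + 18954) = √((-7 + 2655000) + 18954) = √(2654993 + 18954) = √2673947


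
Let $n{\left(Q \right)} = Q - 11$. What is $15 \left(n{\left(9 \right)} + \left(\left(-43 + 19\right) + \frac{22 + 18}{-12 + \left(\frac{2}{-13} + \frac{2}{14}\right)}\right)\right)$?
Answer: $- \frac{480870}{1093} \approx -439.95$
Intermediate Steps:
$n{\left(Q \right)} = -11 + Q$
$15 \left(n{\left(9 \right)} + \left(\left(-43 + 19\right) + \frac{22 + 18}{-12 + \left(\frac{2}{-13} + \frac{2}{14}\right)}\right)\right) = 15 \left(\left(-11 + 9\right) + \left(\left(-43 + 19\right) + \frac{22 + 18}{-12 + \left(\frac{2}{-13} + \frac{2}{14}\right)}\right)\right) = 15 \left(-2 - \left(24 - \frac{40}{-12 + \left(2 \left(- \frac{1}{13}\right) + 2 \cdot \frac{1}{14}\right)}\right)\right) = 15 \left(-2 - \left(24 - \frac{40}{-12 + \left(- \frac{2}{13} + \frac{1}{7}\right)}\right)\right) = 15 \left(-2 - \left(24 - \frac{40}{-12 - \frac{1}{91}}\right)\right) = 15 \left(-2 - \left(24 - \frac{40}{- \frac{1093}{91}}\right)\right) = 15 \left(-2 + \left(-24 + 40 \left(- \frac{91}{1093}\right)\right)\right) = 15 \left(-2 - \frac{29872}{1093}\right) = 15 \left(- \frac{32058}{1093}\right) = - \frac{480870}{1093}$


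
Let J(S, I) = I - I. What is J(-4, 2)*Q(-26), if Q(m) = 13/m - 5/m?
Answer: 0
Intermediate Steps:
Q(m) = 8/m
J(S, I) = 0
J(-4, 2)*Q(-26) = 0*(8/(-26)) = 0*(8*(-1/26)) = 0*(-4/13) = 0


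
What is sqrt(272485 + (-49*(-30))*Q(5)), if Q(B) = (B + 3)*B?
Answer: sqrt(331285) ≈ 575.57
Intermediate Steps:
Q(B) = B*(3 + B) (Q(B) = (3 + B)*B = B*(3 + B))
sqrt(272485 + (-49*(-30))*Q(5)) = sqrt(272485 + (-49*(-30))*(5*(3 + 5))) = sqrt(272485 + 1470*(5*8)) = sqrt(272485 + 1470*40) = sqrt(272485 + 58800) = sqrt(331285)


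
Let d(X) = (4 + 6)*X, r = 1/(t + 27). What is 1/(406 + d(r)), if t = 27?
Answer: 27/10967 ≈ 0.0024619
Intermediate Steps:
r = 1/54 (r = 1/(27 + 27) = 1/54 ≈ 0.018519)
d(X) = 10*X
1/(406 + d(r)) = 1/(406 + 10*(1/54)) = 1/(406 + 5/27) = 1/(10967/27) = 27/10967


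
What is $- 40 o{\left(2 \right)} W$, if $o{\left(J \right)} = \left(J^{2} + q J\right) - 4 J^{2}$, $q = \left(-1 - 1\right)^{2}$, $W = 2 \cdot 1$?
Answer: $320$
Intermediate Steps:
$W = 2$
$q = 4$ ($q = \left(-2\right)^{2} = 4$)
$o{\left(J \right)} = - 3 J^{2} + 4 J$ ($o{\left(J \right)} = \left(J^{2} + 4 J\right) - 4 J^{2} = - 3 J^{2} + 4 J$)
$- 40 o{\left(2 \right)} W = - 40 \cdot 2 \left(4 - 6\right) 2 = - 40 \cdot 2 \left(-2\right) 2 = \left(-40\right) \left(-4\right) 2 = 160 \cdot 2 = 320$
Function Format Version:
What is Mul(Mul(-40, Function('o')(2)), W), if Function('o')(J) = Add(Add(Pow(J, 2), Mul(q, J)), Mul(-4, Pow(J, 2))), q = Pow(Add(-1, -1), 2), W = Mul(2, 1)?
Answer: 320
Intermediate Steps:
W = 2
q = 4 (q = Pow(-2, 2) = 4)
Function('o')(J) = Add(Mul(-3, Pow(J, 2)), Mul(4, J)) (Function('o')(J) = Add(Add(Pow(J, 2), Mul(4, J)), Mul(-4, Pow(J, 2))) = Add(Mul(-3, Pow(J, 2)), Mul(4, J)))
Mul(Mul(-40, Function('o')(2)), W) = Mul(Mul(-40, Mul(2, Add(4, Mul(-3, 2)))), 2) = Mul(Mul(-40, Mul(2, Add(4, -6))), 2) = Mul(Mul(-40, Mul(2, -2)), 2) = Mul(Mul(-40, -4), 2) = Mul(160, 2) = 320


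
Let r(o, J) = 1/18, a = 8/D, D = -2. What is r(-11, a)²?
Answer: 1/324 ≈ 0.0030864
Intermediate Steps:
a = -4 (a = 8/(-2) = 8*(-½) = -4)
r(o, J) = 1/18
r(-11, a)² = (1/18)² = 1/324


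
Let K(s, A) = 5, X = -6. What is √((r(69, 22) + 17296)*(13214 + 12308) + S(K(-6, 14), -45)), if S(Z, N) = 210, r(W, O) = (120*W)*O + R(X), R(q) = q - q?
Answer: √5090516242 ≈ 71348.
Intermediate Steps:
R(q) = 0
r(W, O) = 120*O*W (r(W, O) = (120*W)*O + 0 = 120*O*W + 0 = 120*O*W)
√((r(69, 22) + 17296)*(13214 + 12308) + S(K(-6, 14), -45)) = √((120*22*69 + 17296)*(13214 + 12308) + 210) = √((182160 + 17296)*25522 + 210) = √(199456*25522 + 210) = √(5090516032 + 210) = √5090516242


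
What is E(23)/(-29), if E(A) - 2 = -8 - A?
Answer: 1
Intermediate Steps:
E(A) = -6 - A (E(A) = 2 + (-8 - A) = -6 - A)
E(23)/(-29) = (-6 - 1*23)/(-29) = (-6 - 23)*(-1/29) = -29*(-1/29) = 1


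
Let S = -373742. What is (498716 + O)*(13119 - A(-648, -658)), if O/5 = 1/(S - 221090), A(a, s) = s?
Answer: 4086977851335339/594832 ≈ 6.8708e+9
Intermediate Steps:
O = -5/594832 (O = 5/(-373742 - 221090) = 5/(-594832) = 5*(-1/594832) = -5/594832 ≈ -8.4057e-6)
(498716 + O)*(13119 - A(-648, -658)) = (498716 - 5/594832)*(13119 - 1*(-658)) = 296652235707*(13119 + 658)/594832 = (296652235707/594832)*13777 = 4086977851335339/594832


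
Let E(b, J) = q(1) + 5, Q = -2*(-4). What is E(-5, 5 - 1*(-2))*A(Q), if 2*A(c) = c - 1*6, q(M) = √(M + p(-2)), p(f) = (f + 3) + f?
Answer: 5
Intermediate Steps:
Q = 8
p(f) = 3 + 2*f (p(f) = (3 + f) + f = 3 + 2*f)
q(M) = √(-1 + M) (q(M) = √(M + (3 + 2*(-2))) = √(M + (3 - 4)) = √(M - 1) = √(-1 + M))
A(c) = -3 + c/2 (A(c) = (c - 1*6)/2 = (c - 6)/2 = (-6 + c)/2 = -3 + c/2)
E(b, J) = 5 (E(b, J) = √(-1 + 1) + 5 = √0 + 5 = 0 + 5 = 5)
E(-5, 5 - 1*(-2))*A(Q) = 5*(-3 + (½)*8) = 5*(-3 + 4) = 5*1 = 5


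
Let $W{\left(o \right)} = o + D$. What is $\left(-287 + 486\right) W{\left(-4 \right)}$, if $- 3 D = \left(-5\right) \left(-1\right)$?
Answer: $- \frac{3383}{3} \approx -1127.7$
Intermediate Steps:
$D = - \frac{5}{3}$ ($D = - \frac{\left(-5\right) \left(-1\right)}{3} = \left(- \frac{1}{3}\right) 5 = - \frac{5}{3} \approx -1.6667$)
$W{\left(o \right)} = - \frac{5}{3} + o$ ($W{\left(o \right)} = o - \frac{5}{3} = - \frac{5}{3} + o$)
$\left(-287 + 486\right) W{\left(-4 \right)} = \left(-287 + 486\right) \left(- \frac{5}{3} - 4\right) = 199 \left(- \frac{17}{3}\right) = - \frac{3383}{3}$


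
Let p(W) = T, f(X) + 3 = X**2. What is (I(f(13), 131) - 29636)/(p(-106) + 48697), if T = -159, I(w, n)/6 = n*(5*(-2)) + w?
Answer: -18250/24269 ≈ -0.75199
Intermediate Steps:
f(X) = -3 + X**2
I(w, n) = -60*n + 6*w (I(w, n) = 6*(n*(5*(-2)) + w) = 6*(n*(-10) + w) = 6*(-10*n + w) = 6*(w - 10*n) = -60*n + 6*w)
p(W) = -159
(I(f(13), 131) - 29636)/(p(-106) + 48697) = ((-60*131 + 6*(-3 + 13**2)) - 29636)/(-159 + 48697) = ((-7860 + 6*(-3 + 169)) - 29636)/48538 = ((-7860 + 6*166) - 29636)*(1/48538) = ((-7860 + 996) - 29636)*(1/48538) = (-6864 - 29636)*(1/48538) = -36500*1/48538 = -18250/24269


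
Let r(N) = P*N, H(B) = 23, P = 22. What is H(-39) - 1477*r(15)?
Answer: -487387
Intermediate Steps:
r(N) = 22*N
H(-39) - 1477*r(15) = 23 - 32494*15 = 23 - 1477*330 = 23 - 487410 = -487387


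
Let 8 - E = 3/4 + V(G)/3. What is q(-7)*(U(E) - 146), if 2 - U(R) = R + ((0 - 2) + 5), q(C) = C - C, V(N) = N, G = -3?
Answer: 0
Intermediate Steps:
q(C) = 0
E = 33/4 (E = 8 - (3/4 - 3/3) = 8 - (3*(¼) - 3*⅓) = 8 - (¾ - 1) = 8 - 1*(-¼) = 8 + ¼ = 33/4 ≈ 8.2500)
U(R) = -1 - R (U(R) = 2 - (R + ((0 - 2) + 5)) = 2 - (R + (-2 + 5)) = 2 - (R + 3) = 2 - (3 + R) = 2 + (-3 - R) = -1 - R)
q(-7)*(U(E) - 146) = 0*((-1 - 1*33/4) - 146) = 0*((-1 - 33/4) - 146) = 0*(-37/4 - 146) = 0*(-621/4) = 0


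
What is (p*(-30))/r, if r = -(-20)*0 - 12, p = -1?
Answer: -5/2 ≈ -2.5000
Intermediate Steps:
r = -12 (r = -4*0 - 12 = 0 - 12 = -12)
(p*(-30))/r = -1*(-30)/(-12) = 30*(-1/12) = -5/2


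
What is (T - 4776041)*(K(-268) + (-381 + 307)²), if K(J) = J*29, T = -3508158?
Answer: 19020520904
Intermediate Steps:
K(J) = 29*J
(T - 4776041)*(K(-268) + (-381 + 307)²) = (-3508158 - 4776041)*(29*(-268) + (-381 + 307)²) = -8284199*(-7772 + (-74)²) = -8284199*(-7772 + 5476) = -8284199*(-2296) = 19020520904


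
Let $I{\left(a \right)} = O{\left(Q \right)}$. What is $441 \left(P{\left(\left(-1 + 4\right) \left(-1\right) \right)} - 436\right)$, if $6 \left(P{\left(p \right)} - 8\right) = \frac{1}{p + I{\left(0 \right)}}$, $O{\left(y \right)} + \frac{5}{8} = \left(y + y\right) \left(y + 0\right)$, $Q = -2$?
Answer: $- \frac{943656}{5} \approx -1.8873 \cdot 10^{5}$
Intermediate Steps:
$O{\left(y \right)} = - \frac{5}{8} + 2 y^{2}$ ($O{\left(y \right)} = - \frac{5}{8} + \left(y + y\right) \left(y + 0\right) = - \frac{5}{8} + 2 y y = - \frac{5}{8} + 2 y^{2}$)
$I{\left(a \right)} = \frac{59}{8}$ ($I{\left(a \right)} = - \frac{5}{8} + 2 \left(-2\right)^{2} = - \frac{5}{8} + 2 \cdot 4 = - \frac{5}{8} + 8 = \frac{59}{8}$)
$P{\left(p \right)} = 8 + \frac{1}{6 \left(\frac{59}{8} + p\right)}$ ($P{\left(p \right)} = 8 + \frac{1}{6 \left(p + \frac{59}{8}\right)} = 8 + \frac{1}{6 \left(\frac{59}{8} + p\right)}$)
$441 \left(P{\left(\left(-1 + 4\right) \left(-1\right) \right)} - 436\right) = 441 \left(\frac{4 \left(355 + 48 \left(-1 + 4\right) \left(-1\right)\right)}{3 \left(59 + 8 \left(-1 + 4\right) \left(-1\right)\right)} - 436\right) = 441 \left(\frac{4 \left(355 + 48 \cdot 3 \left(-1\right)\right)}{3 \left(59 + 8 \cdot 3 \left(-1\right)\right)} - 436\right) = 441 \left(\frac{4 \left(355 + 48 \left(-3\right)\right)}{3 \left(59 + 8 \left(-3\right)\right)} - 436\right) = 441 \left(\frac{4 \left(355 - 144\right)}{3 \left(59 - 24\right)} - 436\right) = 441 \left(\frac{4}{3} \cdot \frac{1}{35} \cdot 211 - 436\right) = 441 \left(\frac{844}{105} - 436\right) = 441 \left(- \frac{44936}{105}\right) = - \frac{943656}{5}$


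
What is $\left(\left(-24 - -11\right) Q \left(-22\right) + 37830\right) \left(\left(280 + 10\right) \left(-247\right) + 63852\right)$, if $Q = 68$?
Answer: $-445508284$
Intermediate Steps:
$\left(\left(-24 - -11\right) Q \left(-22\right) + 37830\right) \left(\left(280 + 10\right) \left(-247\right) + 63852\right) = \left(\left(-24 - -11\right) 68 \left(-22\right) + 37830\right) \left(\left(280 + 10\right) \left(-247\right) + 63852\right) = \left(\left(-24 + 11\right) 68 \left(-22\right) + 37830\right) \left(290 \left(-247\right) + 63852\right) = \left(\left(-13\right) 68 \left(-22\right) + 37830\right) \left(-71630 + 63852\right) = \left(\left(-884\right) \left(-22\right) + 37830\right) \left(-7778\right) = \left(19448 + 37830\right) \left(-7778\right) = 57278 \left(-7778\right) = -445508284$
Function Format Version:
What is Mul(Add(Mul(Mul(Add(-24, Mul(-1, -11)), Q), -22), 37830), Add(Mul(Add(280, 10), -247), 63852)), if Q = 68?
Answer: -445508284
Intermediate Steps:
Mul(Add(Mul(Mul(Add(-24, Mul(-1, -11)), Q), -22), 37830), Add(Mul(Add(280, 10), -247), 63852)) = Mul(Add(Mul(Mul(Add(-24, Mul(-1, -11)), 68), -22), 37830), Add(Mul(Add(280, 10), -247), 63852)) = Mul(Add(Mul(Mul(Add(-24, 11), 68), -22), 37830), Add(Mul(290, -247), 63852)) = Mul(Add(Mul(Mul(-13, 68), -22), 37830), Add(-71630, 63852)) = Mul(Add(Mul(-884, -22), 37830), -7778) = Mul(Add(19448, 37830), -7778) = Mul(57278, -7778) = -445508284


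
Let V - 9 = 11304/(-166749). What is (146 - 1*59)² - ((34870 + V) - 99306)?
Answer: 4001757436/55583 ≈ 71996.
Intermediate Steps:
V = 496479/55583 (V = 9 + 11304/(-166749) = 9 + 11304*(-1/166749) = 9 - 3768/55583 = 496479/55583 ≈ 8.9322)
(146 - 1*59)² - ((34870 + V) - 99306) = (146 - 1*59)² - ((34870 + 496479/55583) - 99306) = (146 - 59)² - (1938675689/55583 - 99306) = 87² - 1*(-3581049709/55583) = 7569 + 3581049709/55583 = 4001757436/55583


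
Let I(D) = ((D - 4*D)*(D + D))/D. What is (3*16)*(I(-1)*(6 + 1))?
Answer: 2016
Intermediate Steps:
I(D) = -6*D (I(D) = ((-3*D)*(2*D))/D = (-6*D²)/D = -6*D)
(3*16)*(I(-1)*(6 + 1)) = (3*16)*((-6*(-1))*(6 + 1)) = 48*(6*7) = 48*42 = 2016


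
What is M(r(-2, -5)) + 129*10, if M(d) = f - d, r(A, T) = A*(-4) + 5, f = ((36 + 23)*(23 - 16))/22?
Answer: 28507/22 ≈ 1295.8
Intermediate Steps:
f = 413/22 (f = (59*7)*(1/22) = 413*(1/22) = 413/22 ≈ 18.773)
r(A, T) = 5 - 4*A (r(A, T) = -4*A + 5 = 5 - 4*A)
M(d) = 413/22 - d
M(r(-2, -5)) + 129*10 = (413/22 - (5 - 4*(-2))) + 129*10 = (413/22 - (5 + 8)) + 1290 = (413/22 - 1*13) + 1290 = (413/22 - 13) + 1290 = 127/22 + 1290 = 28507/22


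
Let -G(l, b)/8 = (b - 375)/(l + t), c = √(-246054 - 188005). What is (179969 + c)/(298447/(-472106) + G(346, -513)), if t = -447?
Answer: -8581408916114/3383984171 - 47682706*I*√434059/3383984171 ≈ -2535.9 - 9.2834*I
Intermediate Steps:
c = I*√434059 (c = √(-434059) = I*√434059 ≈ 658.83*I)
G(l, b) = -8*(-375 + b)/(-447 + l) (G(l, b) = -8*(b - 375)/(l - 447) = -8*(-375 + b)/(-447 + l))
(179969 + c)/(298447/(-472106) + G(346, -513)) = (179969 + I*√434059)/(298447/(-472106) + 8*(375 - 1*(-513))/(-447 + 346)) = (179969 + I*√434059)/(298447*(-1/472106) + 8*(375 + 513)/(-101)) = (179969 + I*√434059)/(-298447/472106 + 8*(-1/101)*888) = (179969 + I*√434059)/(-298447/472106 - 7104/101) = (179969 + I*√434059)/(-3383984171/47682706) = (179969 + I*√434059)*(-47682706/3383984171) = -8581408916114/3383984171 - 47682706*I*√434059/3383984171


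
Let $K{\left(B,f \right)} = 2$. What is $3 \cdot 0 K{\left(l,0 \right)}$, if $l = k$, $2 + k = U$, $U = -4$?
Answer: $0$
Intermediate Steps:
$k = -6$ ($k = -2 - 4 = -6$)
$l = -6$
$3 \cdot 0 K{\left(l,0 \right)} = 3 \cdot 0 \cdot 2 = 0 \cdot 2 = 0$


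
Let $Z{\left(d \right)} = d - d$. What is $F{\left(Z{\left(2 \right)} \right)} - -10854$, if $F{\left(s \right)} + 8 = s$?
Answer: $10846$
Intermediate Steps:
$Z{\left(d \right)} = 0$
$F{\left(s \right)} = -8 + s$
$F{\left(Z{\left(2 \right)} \right)} - -10854 = \left(-8 + 0\right) - -10854 = -8 + 10854 = 10846$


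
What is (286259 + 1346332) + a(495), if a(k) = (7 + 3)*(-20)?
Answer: 1632391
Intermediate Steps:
a(k) = -200 (a(k) = 10*(-20) = -200)
(286259 + 1346332) + a(495) = (286259 + 1346332) - 200 = 1632591 - 200 = 1632391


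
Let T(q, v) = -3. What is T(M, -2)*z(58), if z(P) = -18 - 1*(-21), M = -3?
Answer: -9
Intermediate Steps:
z(P) = 3 (z(P) = -18 + 21 = 3)
T(M, -2)*z(58) = -3*3 = -9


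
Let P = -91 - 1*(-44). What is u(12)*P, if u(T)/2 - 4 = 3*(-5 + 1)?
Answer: 752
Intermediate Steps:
P = -47 (P = -91 + 44 = -47)
u(T) = -16 (u(T) = 8 + 2*(3*(-5 + 1)) = 8 + 2*(3*(-4)) = 8 + 2*(-12) = 8 - 24 = -16)
u(12)*P = -16*(-47) = 752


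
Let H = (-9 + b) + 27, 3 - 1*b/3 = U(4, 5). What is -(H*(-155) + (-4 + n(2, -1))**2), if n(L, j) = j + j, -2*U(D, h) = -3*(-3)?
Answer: 12483/2 ≈ 6241.5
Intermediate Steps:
U(D, h) = -9/2 (U(D, h) = -(-3)*(-3)/2 = -1/2*9 = -9/2)
b = 45/2 (b = 9 - 3*(-9/2) = 9 + 27/2 = 45/2 ≈ 22.500)
H = 81/2 (H = (-9 + 45/2) + 27 = 27/2 + 27 = 81/2 ≈ 40.500)
n(L, j) = 2*j
-(H*(-155) + (-4 + n(2, -1))**2) = -((81/2)*(-155) + (-4 + 2*(-1))**2) = -(-12555/2 + (-4 - 2)**2) = -(-12555/2 + (-6)**2) = -(-12555/2 + 36) = -1*(-12483/2) = 12483/2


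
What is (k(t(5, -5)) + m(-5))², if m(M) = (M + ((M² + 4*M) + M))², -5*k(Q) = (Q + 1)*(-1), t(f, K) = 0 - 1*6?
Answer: 576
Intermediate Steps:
t(f, K) = -6 (t(f, K) = 0 - 6 = -6)
k(Q) = ⅕ + Q/5 (k(Q) = -(Q + 1)*(-1)/5 = -(1 + Q)*(-1)/5 = -(-1 - Q)/5 = ⅕ + Q/5)
m(M) = (M² + 6*M)² (m(M) = (M + (M² + 5*M))² = (M² + 6*M)²)
(k(t(5, -5)) + m(-5))² = ((⅕ + (⅕)*(-6)) + (-5)²*(6 - 5)²)² = ((⅕ - 6/5) + 25*1²)² = (-1 + 25*1)² = (-1 + 25)² = 24² = 576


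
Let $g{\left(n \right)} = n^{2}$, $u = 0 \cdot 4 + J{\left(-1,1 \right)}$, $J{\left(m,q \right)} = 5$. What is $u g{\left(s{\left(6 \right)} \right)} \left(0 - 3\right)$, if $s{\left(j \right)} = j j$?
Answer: $-19440$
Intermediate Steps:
$s{\left(j \right)} = j^{2}$
$u = 5$ ($u = 0 \cdot 4 + 5 = 0 + 5 = 5$)
$u g{\left(s{\left(6 \right)} \right)} \left(0 - 3\right) = 5 \left(6^{2}\right)^{2} \left(0 - 3\right) = 5 \cdot 36^{2} \left(0 - 3\right) = 5 \cdot 1296 \left(-3\right) = 6480 \left(-3\right) = -19440$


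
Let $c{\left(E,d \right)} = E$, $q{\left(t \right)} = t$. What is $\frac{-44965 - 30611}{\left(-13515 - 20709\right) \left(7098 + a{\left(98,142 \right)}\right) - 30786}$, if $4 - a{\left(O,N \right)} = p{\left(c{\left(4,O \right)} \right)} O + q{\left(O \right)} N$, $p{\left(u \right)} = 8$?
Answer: $- \frac{12596}{43333861} \approx -0.00029067$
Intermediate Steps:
$a{\left(O,N \right)} = 4 - 8 O - N O$ ($a{\left(O,N \right)} = 4 - \left(8 O + O N\right) = 4 - \left(8 O + N O\right) = 4 - 8 O - N O$)
$\frac{-44965 - 30611}{\left(-13515 - 20709\right) \left(7098 + a{\left(98,142 \right)}\right) - 30786} = \frac{-44965 - 30611}{\left(-13515 - 20709\right) \left(7098 - \left(780 + 13916\right)\right) - 30786} = - \frac{75576}{- 34224 \left(7098 - 14696\right) - 30786} = - \frac{75576}{\left(-34224\right) \left(-7598\right) - 30786} = - \frac{75576}{260033952 - 30786} = - \frac{75576}{260003166} = \left(-75576\right) \frac{1}{260003166} = - \frac{12596}{43333861}$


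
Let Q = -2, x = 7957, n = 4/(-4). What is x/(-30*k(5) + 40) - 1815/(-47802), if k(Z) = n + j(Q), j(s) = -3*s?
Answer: -31680072/438185 ≈ -72.298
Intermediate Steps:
n = -1 (n = 4*(-¼) = -1)
k(Z) = 5 (k(Z) = -1 - 3*(-2) = -1 + 6 = 5)
x/(-30*k(5) + 40) - 1815/(-47802) = 7957/(-30*5 + 40) - 1815/(-47802) = 7957/(-150 + 40) - 1815*(-1/47802) = 7957/(-110) + 605/15934 = 7957*(-1/110) + 605/15934 = -7957/110 + 605/15934 = -31680072/438185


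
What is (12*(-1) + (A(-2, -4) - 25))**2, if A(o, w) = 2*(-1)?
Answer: 1521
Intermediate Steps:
A(o, w) = -2
(12*(-1) + (A(-2, -4) - 25))**2 = (12*(-1) + (-2 - 25))**2 = (-12 - 27)**2 = (-39)**2 = 1521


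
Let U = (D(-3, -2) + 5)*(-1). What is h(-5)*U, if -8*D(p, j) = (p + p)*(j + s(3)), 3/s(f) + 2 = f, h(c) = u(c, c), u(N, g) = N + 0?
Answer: 115/4 ≈ 28.750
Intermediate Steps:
u(N, g) = N
h(c) = c
s(f) = 3/(-2 + f)
D(p, j) = -p*(3 + j)/4 (D(p, j) = -(p + p)*(j + 3/(-2 + 3))/8 = -2*p*(j + 3/1)/8 = -2*p*(j + 3*1)/8 = -2*p*(j + 3)/8 = -2*p*(3 + j)/8 = -p*(3 + j)/4)
U = -23/4 (U = (-¼*(-3)*(3 - 2) + 5)*(-1) = (-¼*(-3)*1 + 5)*(-1) = (¾ + 5)*(-1) = (23/4)*(-1) = -23/4 ≈ -5.7500)
h(-5)*U = -5*(-23/4) = 115/4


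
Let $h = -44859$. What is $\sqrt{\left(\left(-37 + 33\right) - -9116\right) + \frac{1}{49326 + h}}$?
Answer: $\frac{\sqrt{181821663435}}{4467} \approx 95.457$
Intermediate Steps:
$\sqrt{\left(\left(-37 + 33\right) - -9116\right) + \frac{1}{49326 + h}} = \sqrt{\left(\left(-37 + 33\right) - -9116\right) + \frac{1}{49326 - 44859}} = \sqrt{\left(-4 + 9116\right) + \frac{1}{4467}} = \sqrt{9112 + \frac{1}{4467}} = \sqrt{\frac{40703305}{4467}} = \frac{\sqrt{181821663435}}{4467}$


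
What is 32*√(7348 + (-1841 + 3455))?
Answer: 32*√8962 ≈ 3029.4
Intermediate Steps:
32*√(7348 + (-1841 + 3455)) = 32*√(7348 + 1614) = 32*√8962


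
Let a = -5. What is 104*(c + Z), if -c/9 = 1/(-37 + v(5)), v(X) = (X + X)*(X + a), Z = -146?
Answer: -560872/37 ≈ -15159.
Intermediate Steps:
v(X) = 2*X*(-5 + X) (v(X) = (X + X)*(X - 5) = (2*X)*(-5 + X) = 2*X*(-5 + X))
c = 9/37 (c = -9/(-37 + 2*5*(-5 + 5)) = -9/(-37 + 2*5*0) = -9/(-37 + 0) = -9/(-37) = -9*(-1/37) = 9/37 ≈ 0.24324)
104*(c + Z) = 104*(9/37 - 146) = 104*(-5393/37) = -560872/37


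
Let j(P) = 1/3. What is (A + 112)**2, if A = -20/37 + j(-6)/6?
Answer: 5515884361/443556 ≈ 12436.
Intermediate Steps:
j(P) = 1/3
A = -323/666 (A = -20/37 + (1/3)/6 = -20*1/37 + (1/3)*(1/6) = -20/37 + 1/18 = -323/666 ≈ -0.48498)
(A + 112)**2 = (-323/666 + 112)**2 = (74269/666)**2 = 5515884361/443556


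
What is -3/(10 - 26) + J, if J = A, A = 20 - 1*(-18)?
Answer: 611/16 ≈ 38.188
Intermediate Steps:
A = 38 (A = 20 + 18 = 38)
J = 38
-3/(10 - 26) + J = -3/(10 - 26) + 38 = -3/(-16) + 38 = -1/16*(-3) + 38 = 3/16 + 38 = 611/16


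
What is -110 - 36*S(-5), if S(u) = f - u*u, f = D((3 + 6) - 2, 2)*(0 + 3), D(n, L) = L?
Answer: 574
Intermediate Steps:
f = 6 (f = 2*(0 + 3) = 2*3 = 6)
S(u) = 6 - u² (S(u) = 6 - u*u = 6 - u²)
-110 - 36*S(-5) = -110 - 36*(6 - 1*(-5)²) = -110 - 36*(6 - 1*25) = -110 - 36*(6 - 25) = -110 - 36*(-19) = -110 + 684 = 574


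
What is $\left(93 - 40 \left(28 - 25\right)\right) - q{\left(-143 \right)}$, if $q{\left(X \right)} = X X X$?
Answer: $2924180$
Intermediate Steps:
$q{\left(X \right)} = X^{3}$ ($q{\left(X \right)} = X^{2} X = X^{3}$)
$\left(93 - 40 \left(28 - 25\right)\right) - q{\left(-143 \right)} = \left(93 - 40 \left(28 - 25\right)\right) - \left(-143\right)^{3} = \left(93 - 120\right) - -2924207 = \left(93 - 120\right) + 2924207 = -27 + 2924207 = 2924180$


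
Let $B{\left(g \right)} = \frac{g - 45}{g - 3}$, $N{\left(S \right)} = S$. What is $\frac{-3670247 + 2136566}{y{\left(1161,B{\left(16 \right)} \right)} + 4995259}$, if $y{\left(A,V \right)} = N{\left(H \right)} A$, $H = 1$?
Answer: $- \frac{1533681}{4996420} \approx -0.30696$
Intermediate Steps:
$B{\left(g \right)} = \frac{-45 + g}{-3 + g}$
$y{\left(A,V \right)} = A$ ($y{\left(A,V \right)} = 1 A = A$)
$\frac{-3670247 + 2136566}{y{\left(1161,B{\left(16 \right)} \right)} + 4995259} = \frac{-3670247 + 2136566}{1161 + 4995259} = - \frac{1533681}{4996420}$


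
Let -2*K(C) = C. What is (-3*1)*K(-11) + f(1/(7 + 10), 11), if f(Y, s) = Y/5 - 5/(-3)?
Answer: -7559/510 ≈ -14.822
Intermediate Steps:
K(C) = -C/2
f(Y, s) = 5/3 + Y/5 (f(Y, s) = Y*(⅕) - 5*(-⅓) = Y/5 + 5/3 = 5/3 + Y/5)
(-3*1)*K(-11) + f(1/(7 + 10), 11) = (-3*1)*(-½*(-11)) + (5/3 + 1/(5*(7 + 10))) = -3*11/2 + (5/3 + (⅕)/17) = -33/2 + (5/3 + (⅕)*(1/17)) = -33/2 + (5/3 + 1/85) = -33/2 + 428/255 = -7559/510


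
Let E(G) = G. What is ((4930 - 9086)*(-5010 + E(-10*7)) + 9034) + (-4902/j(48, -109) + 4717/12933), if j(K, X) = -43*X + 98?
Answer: 435697428587483/20628135 ≈ 2.1122e+7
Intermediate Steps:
j(K, X) = 98 - 43*X
((4930 - 9086)*(-5010 + E(-10*7)) + 9034) + (-4902/j(48, -109) + 4717/12933) = ((4930 - 9086)*(-5010 - 10*7) + 9034) + (-4902/(98 - 43*(-109)) + 4717/12933) = (-4156*(-5010 - 70) + 9034) + (-4902/(98 + 4687) + 4717*(1/12933)) = (-4156*(-5080) + 9034) + (-4902/4785 + 4717/12933) = (21112480 + 9034) + (-4902*1/4785 + 4717/12933) = 21121514 + (-1634/1595 + 4717/12933) = 21121514 - 13608907/20628135 = 435697428587483/20628135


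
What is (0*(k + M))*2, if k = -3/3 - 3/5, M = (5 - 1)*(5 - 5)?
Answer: 0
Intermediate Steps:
M = 0 (M = 4*0 = 0)
k = -8/5 (k = -3*1/3 - 3*1/5 = -1 - 3/5 = -8/5 ≈ -1.6000)
(0*(k + M))*2 = (0*(-8/5 + 0))*2 = (0*(-8/5))*2 = 0*2 = 0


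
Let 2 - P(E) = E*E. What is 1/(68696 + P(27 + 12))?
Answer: 1/67177 ≈ 1.4886e-5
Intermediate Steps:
P(E) = 2 - E² (P(E) = 2 - E*E = 2 - E²)
1/(68696 + P(27 + 12)) = 1/(68696 + (2 - (27 + 12)²)) = 1/(68696 + (2 - 1*39²)) = 1/(68696 + (2 - 1*1521)) = 1/(68696 + (2 - 1521)) = 1/(68696 - 1519) = 1/67177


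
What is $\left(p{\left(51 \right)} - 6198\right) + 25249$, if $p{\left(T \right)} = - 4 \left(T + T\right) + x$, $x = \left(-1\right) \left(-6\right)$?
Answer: $18649$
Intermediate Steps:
$x = 6$
$p{\left(T \right)} = 6 - 8 T$ ($p{\left(T \right)} = - 4 \left(T + T\right) + 6 = - 4 \cdot 2 T + 6 = - 8 T + 6 = 6 - 8 T$)
$\left(p{\left(51 \right)} - 6198\right) + 25249 = \left(\left(6 - 408\right) - 6198\right) + 25249 = \left(-402 - 6198\right) + 25249 = -6600 + 25249 = 18649$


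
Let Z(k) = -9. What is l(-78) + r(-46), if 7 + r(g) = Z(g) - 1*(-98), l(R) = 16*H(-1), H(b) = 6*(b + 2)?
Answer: 178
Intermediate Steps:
H(b) = 12 + 6*b (H(b) = 6*(2 + b) = 12 + 6*b)
l(R) = 96 (l(R) = 16*(12 + 6*(-1)) = 16*(12 - 6) = 16*6 = 96)
r(g) = 82 (r(g) = -7 + (-9 - 1*(-98)) = -7 + (-9 + 98) = -7 + 89 = 82)
l(-78) + r(-46) = 96 + 82 = 178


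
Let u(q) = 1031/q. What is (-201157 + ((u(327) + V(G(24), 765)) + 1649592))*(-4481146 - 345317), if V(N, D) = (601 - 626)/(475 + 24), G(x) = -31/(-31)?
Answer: -380238392861032729/54391 ≈ -6.9908e+12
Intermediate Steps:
G(x) = 1 (G(x) = -31*(-1/31) = 1)
V(N, D) = -25/499
(-201157 + ((u(327) + V(G(24), 765)) + 1649592))*(-4481146 - 345317) = (-201157 + ((1031/327 - 25/499) + 1649592))*(-4481146 - 345317) = (-201157 + ((1031*(1/327) - 25/499) + 1649592))*(-4826463) = (-201157 + ((1031/327 - 25/499) + 1649592))*(-4826463) = (-201157 + (506294/163173 + 1649592))*(-4826463) = (-201157 + 269169381710/163173)*(-4826463) = (236345990549/163173)*(-4826463) = -380238392861032729/54391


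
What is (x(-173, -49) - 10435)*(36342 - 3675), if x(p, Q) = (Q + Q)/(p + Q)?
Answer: -12612031804/37 ≈ -3.4087e+8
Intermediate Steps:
x(p, Q) = 2*Q/(Q + p) (x(p, Q) = (2*Q)/(Q + p) = 2*Q/(Q + p))
(x(-173, -49) - 10435)*(36342 - 3675) = (2*(-49)/(-49 - 173) - 10435)*(36342 - 3675) = (2*(-49)/(-222) - 10435)*32667 = (2*(-49)*(-1/222) - 10435)*32667 = (49/111 - 10435)*32667 = -1158236/111*32667 = -12612031804/37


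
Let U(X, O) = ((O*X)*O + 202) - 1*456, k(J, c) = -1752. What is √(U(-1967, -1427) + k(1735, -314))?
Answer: I*√4005461149 ≈ 63289.0*I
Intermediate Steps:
U(X, O) = -254 + X*O² (U(X, O) = (X*O² + 202) - 456 = (202 + X*O²) - 456 = -254 + X*O²)
√(U(-1967, -1427) + k(1735, -314)) = √((-254 - 1967*(-1427)²) - 1752) = √((-254 - 1967*2036329) - 1752) = √((-254 - 4005459143) - 1752) = √(-4005459397 - 1752) = √(-4005461149) = I*√4005461149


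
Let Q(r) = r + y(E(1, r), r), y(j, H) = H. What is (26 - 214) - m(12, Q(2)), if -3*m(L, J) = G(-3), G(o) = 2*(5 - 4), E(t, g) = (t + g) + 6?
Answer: -562/3 ≈ -187.33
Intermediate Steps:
E(t, g) = 6 + g + t (E(t, g) = (g + t) + 6 = 6 + g + t)
G(o) = 2 (G(o) = 2*1 = 2)
Q(r) = 2*r (Q(r) = r + r = 2*r)
m(L, J) = -⅔ (m(L, J) = -⅓*2 = -⅔)
(26 - 214) - m(12, Q(2)) = (26 - 214) - 1*(-⅔) = -188 + ⅔ = -562/3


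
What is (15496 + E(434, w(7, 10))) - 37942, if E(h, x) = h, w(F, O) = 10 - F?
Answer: -22012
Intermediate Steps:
(15496 + E(434, w(7, 10))) - 37942 = (15496 + 434) - 37942 = 15930 - 37942 = -22012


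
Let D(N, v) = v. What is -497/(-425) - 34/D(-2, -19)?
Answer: 23893/8075 ≈ 2.9589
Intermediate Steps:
-497/(-425) - 34/D(-2, -19) = -497/(-425) - 34/(-19) = -497*(-1/425) - 34*(-1/19) = 497/425 + 34/19 = 23893/8075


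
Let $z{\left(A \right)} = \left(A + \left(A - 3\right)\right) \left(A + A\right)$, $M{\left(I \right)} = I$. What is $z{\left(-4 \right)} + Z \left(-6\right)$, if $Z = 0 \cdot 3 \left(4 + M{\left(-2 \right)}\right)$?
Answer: $88$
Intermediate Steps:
$Z = 0$ ($Z = 0 \cdot 3 \left(4 - 2\right) = 0 \cdot 2 = 0$)
$z{\left(A \right)} = 2 A \left(-3 + 2 A\right)$ ($z{\left(A \right)} = \left(A + \left(A - 3\right)\right) 2 A = \left(A + \left(-3 + A\right)\right) 2 A = \left(-3 + 2 A\right) 2 A = 2 A \left(-3 + 2 A\right)$)
$z{\left(-4 \right)} + Z \left(-6\right) = 2 \left(-4\right) \left(-3 + 2 \left(-4\right)\right) + 0 \left(-6\right) = 2 \left(-4\right) \left(-3 - 8\right) + 0 = 2 \left(-4\right) \left(-11\right) + 0 = 88 + 0 = 88$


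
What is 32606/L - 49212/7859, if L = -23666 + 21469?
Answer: -364369318/17266223 ≈ -21.103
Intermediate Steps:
L = -2197
32606/L - 49212/7859 = 32606/(-2197) - 49212/7859 = 32606*(-1/2197) - 49212*1/7859 = -32606/2197 - 49212/7859 = -364369318/17266223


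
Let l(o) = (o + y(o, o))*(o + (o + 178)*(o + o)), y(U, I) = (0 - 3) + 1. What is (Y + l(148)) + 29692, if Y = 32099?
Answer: 14171815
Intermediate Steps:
y(U, I) = -2 (y(U, I) = -3 + 1 = -2)
l(o) = (-2 + o)*(o + 2*o*(178 + o)) (l(o) = (o - 2)*(o + (o + 178)*(o + o)) = (-2 + o)*(o + (178 + o)*(2*o)) = (-2 + o)*(o + 2*o*(178 + o)))
(Y + l(148)) + 29692 = (32099 + 148*(-714 + 2*148² + 353*148)) + 29692 = (32099 + 148*(-714 + 2*21904 + 52244)) + 29692 = (32099 + 148*(-714 + 43808 + 52244)) + 29692 = (32099 + 148*95338) + 29692 = (32099 + 14110024) + 29692 = 14142123 + 29692 = 14171815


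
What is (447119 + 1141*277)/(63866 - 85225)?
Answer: -763176/21359 ≈ -35.731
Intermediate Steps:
(447119 + 1141*277)/(63866 - 85225) = (447119 + 316057)/(-21359) = 763176*(-1/21359) = -763176/21359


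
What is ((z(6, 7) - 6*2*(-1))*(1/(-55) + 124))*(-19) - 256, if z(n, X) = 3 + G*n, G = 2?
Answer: -3512227/55 ≈ -63859.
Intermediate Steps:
z(n, X) = 3 + 2*n
((z(6, 7) - 6*2*(-1))*(1/(-55) + 124))*(-19) - 256 = (((3 + 2*6) - 6*2*(-1))*(1/(-55) + 124))*(-19) - 256 = (((3 + 12) - 12*(-1))*(-1/55 + 124))*(-19) - 256 = ((15 + 12)*(6819/55))*(-19) - 256 = (27*(6819/55))*(-19) - 256 = (184113/55)*(-19) - 256 = -3498147/55 - 256 = -3512227/55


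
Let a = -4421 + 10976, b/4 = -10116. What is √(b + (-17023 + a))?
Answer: 2*I*√12733 ≈ 225.68*I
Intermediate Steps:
b = -40464 (b = 4*(-10116) = -40464)
a = 6555
√(b + (-17023 + a)) = √(-40464 + (-17023 + 6555)) = √(-40464 - 10468) = √(-50932) = 2*I*√12733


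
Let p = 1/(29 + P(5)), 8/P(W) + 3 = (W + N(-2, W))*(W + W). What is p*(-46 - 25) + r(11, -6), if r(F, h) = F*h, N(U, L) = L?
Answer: -193073/2821 ≈ -68.441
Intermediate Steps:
P(W) = 8/(-3 + 4*W**2) (P(W) = 8/(-3 + (W + W)*(W + W)) = 8/(-3 + (2*W)*(2*W)) = 8/(-3 + 4*W**2))
p = 97/2821 (p = 1/(29 + 8/(-3 + 4*5**2)) = 1/(29 + 8/(-3 + 4*25)) = 1/(29 + 8/(-3 + 100)) = 1/(29 + 8/97) = 1/(2821/97) = 97/2821 ≈ 0.034385)
p*(-46 - 25) + r(11, -6) = 97*(-46 - 25)/2821 + 11*(-6) = (97/2821)*(-71) - 66 = -6887/2821 - 66 = -193073/2821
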